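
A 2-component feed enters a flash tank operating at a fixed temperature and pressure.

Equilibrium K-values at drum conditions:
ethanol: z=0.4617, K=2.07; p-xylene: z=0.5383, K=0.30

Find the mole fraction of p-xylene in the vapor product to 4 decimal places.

Material balance + equilibrium reduce to Σ zᵢ(Kᵢ−1)/(1+ψ(Kᵢ−1)) = 0.
Check two-phase: ΣzᵢKᵢ = 1.1172 > 1 and Σzᵢ/Kᵢ = 2.0174 > 1, so g(0) = 0.1172 > 0 and g(1) = -1.0174 < 0.
Iterate (Newton) starting at ψ = 0.46:
  ψ = 0.4600: g = -0.22470, g' = -0.8112 → ψ = 0.1830
  ψ = 0.1830: g = -0.01905, g' = -0.7166 → ψ = 0.1564
  ψ = 0.1564: g = 0.00005, g' = -0.7205 → ψ = 0.1565
Converged at ψ = 0.1565.
Compositions from xᵢ = zᵢ/(1+ψ(Kᵢ−1)), yᵢ = Kᵢxᵢ:
  ethanol: x = 0.3955, y = 0.8186
  p-xylene: x = 0.6045, y = 0.1814

y_p-xylene = 0.1814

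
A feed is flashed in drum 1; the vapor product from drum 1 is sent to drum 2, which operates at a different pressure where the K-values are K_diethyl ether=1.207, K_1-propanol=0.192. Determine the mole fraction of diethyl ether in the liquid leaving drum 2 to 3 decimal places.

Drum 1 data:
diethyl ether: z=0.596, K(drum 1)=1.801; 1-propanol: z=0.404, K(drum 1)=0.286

x_diethyl ether (drum 2) = 0.796

Drum 1:
Rachford–Rice: g(ψ₁) = Σ zᵢ(Kᵢ−1)/(1+ψ₁(Kᵢ−1)) = 0.
g(0) = ΣzᵢKᵢ − 1 = 0.189 and g(1) = 1 − Σzᵢ/Kᵢ = -0.744, so a root lies in (0, 1).
Binary case is linear: z₁(K₁−1)(1+ψ₁(K₂−1)) + z₂(K₂−1)(1+ψ₁(K₁−1)) = 0
⇒ ψ₁ = [z₁(K₁−1)+z₂(K₂−1)] / [−(K₁−1)(K₂−1)] = 0.1889/0.5719 = 0.330
Drum-1 compositions:
  diethyl ether: x = 0.471, y = 0.849
  1-propanol: x = 0.529, y = 0.151
Drum-2 feed = drum-1 vapor: z₂ = (0.8488, 0.1512).
Drum 2:
Let ψ₂ = V/F and solve Σ zᵢ(Kᵢ−1)/(1+ψ₂(Kᵢ−1)) = 0.
Feasibility: ΣzᵢKᵢ = 1.054, Σzᵢ/Kᵢ = 1.491 — both > 1, two phases present.
Newton–Raphson from ψ₂ = 0.5:
  ψ₂ = 0.500: g = -0.0458, g' = -0.308 → ψ₂ = 0.351
  ψ₂ = 0.351: g = -0.0068, g' = -0.224 → ψ₂ = 0.321
  ψ₂ = 0.321: g = -0.0002, g' = -0.212 → ψ₂ = 0.320
Converged at ψ₂ = 0.320.
  diethyl ether: x = 0.796, y = 0.961
  1-propanol: x = 0.204, y = 0.039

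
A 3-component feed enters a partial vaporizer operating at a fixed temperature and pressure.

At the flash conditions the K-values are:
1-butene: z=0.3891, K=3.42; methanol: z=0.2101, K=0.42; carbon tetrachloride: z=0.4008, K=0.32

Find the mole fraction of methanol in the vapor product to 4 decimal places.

y_methanol = 0.1107

Material balance + equilibrium reduce to Σ zᵢ(Kᵢ−1)/(1+V/F(Kᵢ−1)) = 0.
Check two-phase: ΣzᵢKᵢ = 1.5472 > 1 and Σzᵢ/Kᵢ = 1.8665 > 1, so g(0) = 0.5472 > 0 and g(1) = -0.8665 < 0.
Newton iteration, V/F⁰ = 0.44:
  V/F = 0.4400: g = -0.09648, g' = -1.0393 → V/F = 0.3472
  V/F = 0.3472: g = 0.00237, g' = -1.1013 → V/F = 0.3493
Converged at V/F = 0.3493.
Compositions from xᵢ = zᵢ/(1+V/F(Kᵢ−1)), yᵢ = Kᵢxᵢ:
  1-butene: x = 0.2109, y = 0.7211
  methanol: x = 0.2635, y = 0.1107
  carbon tetrachloride: x = 0.5257, y = 0.1682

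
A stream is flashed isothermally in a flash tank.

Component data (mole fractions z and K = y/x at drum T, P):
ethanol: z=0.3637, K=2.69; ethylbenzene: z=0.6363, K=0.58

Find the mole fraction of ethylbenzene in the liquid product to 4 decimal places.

x_ethylbenzene = 0.8009

Rachford–Rice: g(ψ) = Σ zᵢ(Kᵢ−1)/(1+ψ(Kᵢ−1)) = 0.
Check two-phase: ΣzᵢKᵢ = 1.3474 > 1 and Σzᵢ/Kᵢ = 1.2323 > 1, so g(0) = 0.3474 > 0 and g(1) = -0.2323 < 0.
Binary case is linear: z₁(K₁−1)(1+ψ(K₂−1)) + z₂(K₂−1)(1+ψ(K₁−1)) = 0
⇒ ψ = [z₁(K₁−1)+z₂(K₂−1)] / [−(K₁−1)(K₂−1)] = 0.34741/0.70980 = 0.4894
Compositions from xᵢ = zᵢ/(1+ψ(Kᵢ−1)), yᵢ = Kᵢxᵢ:
  ethanol: x = 0.1991, y = 0.5355
  ethylbenzene: x = 0.8009, y = 0.4645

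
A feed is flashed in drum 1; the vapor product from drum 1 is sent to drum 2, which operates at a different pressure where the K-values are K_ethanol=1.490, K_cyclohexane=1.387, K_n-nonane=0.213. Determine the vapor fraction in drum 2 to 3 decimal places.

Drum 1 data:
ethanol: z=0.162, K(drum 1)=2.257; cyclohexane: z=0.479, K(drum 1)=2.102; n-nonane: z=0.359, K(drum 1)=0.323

V/F (drum 2) = 0.522

Drum 1:
Let ψ₁ = V/F and solve Σ zᵢ(Kᵢ−1)/(1+ψ₁(Kᵢ−1)) = 0.
Check two-phase: ΣzᵢKᵢ = 1.488 > 1 and Σzᵢ/Kᵢ = 1.411 > 1, so g(0) = 0.488 > 0 and g(1) = -0.411 < 0.
Newton iteration, ψ₁⁰ = 0.43:
  ψ₁ = 0.430: g = 0.1475, g' = -0.703 → ψ₁ = 0.640
  ψ₁ = 0.640: g = -0.0063, g' = -0.791 → ψ₁ = 0.632
Converged at ψ₁ = 0.632.
Drum-1 compositions:
  ethanol: x = 0.090, y = 0.204
  cyclohexane: x = 0.282, y = 0.594
  n-nonane: x = 0.627, y = 0.203
Drum-2 feed = drum-1 vapor: z₂ = (0.2038, 0.5936, 0.2026).
Drum 2:
Let ψ₂ = V/F and solve Σ zᵢ(Kᵢ−1)/(1+ψ₂(Kᵢ−1)) = 0.
Check two-phase: ΣzᵢKᵢ = 1.170 > 1 and Σzᵢ/Kᵢ = 1.516 > 1, so g(0) = 0.170 > 0 and g(1) = -0.516 < 0.
Newton–Raphson from ψ₂ = 0.33:
  ψ₂ = 0.330: g = 0.0743, g' = -0.335 → ψ₂ = 0.552
  ψ₂ = 0.552: g = -0.0138, g' = -0.483 → ψ₂ = 0.523
  ψ₂ = 0.523: g = -0.0004, g' = -0.455 → ψ₂ = 0.522
Converged at ψ₂ = 0.522.
  ethanol: x = 0.162, y = 0.242
  cyclohexane: x = 0.494, y = 0.685
  n-nonane: x = 0.344, y = 0.073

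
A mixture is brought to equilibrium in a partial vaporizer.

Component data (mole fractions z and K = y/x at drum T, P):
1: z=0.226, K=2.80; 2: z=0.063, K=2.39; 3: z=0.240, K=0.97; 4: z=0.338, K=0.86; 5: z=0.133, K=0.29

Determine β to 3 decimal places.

Material balance + equilibrium reduce to Σ zᵢ(Kᵢ−1)/(1+β(Kᵢ−1)) = 0.
Check two-phase: ΣzᵢKᵢ = 1.345 > 1 and Σzᵢ/Kᵢ = 1.206 > 1, so g(0) = 0.345 > 0 and g(1) = -0.206 < 0.
Newton iteration, β⁰ = 0.62:
  β = 0.620: g = 0.0114, g' = -0.421 → β = 0.647
Converged at β = 0.647.

β = 0.647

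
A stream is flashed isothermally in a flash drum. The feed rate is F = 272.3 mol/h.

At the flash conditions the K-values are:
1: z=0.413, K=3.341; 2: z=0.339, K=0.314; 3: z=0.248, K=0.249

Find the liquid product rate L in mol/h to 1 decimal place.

Material balance + equilibrium reduce to Σ zᵢ(Kᵢ−1)/(1+V/F(Kᵢ−1)) = 0.
g(0) = ΣzᵢKᵢ − 1 = 0.548 and g(1) = 1 − Σzᵢ/Kᵢ = -1.199, so a root lies in (0, 1).
Iterate (Newton) starting at V/F = 0.59:
  V/F = 0.590: g = -0.3191, g' = -1.300 → V/F = 0.345
  V/F = 0.345: g = -0.0207, g' = -1.222 → V/F = 0.328
Converged at V/F = 0.328.
Then V = V/F·F = 0.3278·272.3 = 89.2 mol/h and L = F − V = 183.1 mol/h.

L = 183.1 mol/h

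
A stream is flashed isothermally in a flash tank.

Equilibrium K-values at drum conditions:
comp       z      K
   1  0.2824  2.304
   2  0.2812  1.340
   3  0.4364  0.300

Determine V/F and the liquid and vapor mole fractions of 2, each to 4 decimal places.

V/F = 0.2428, x_2 = 0.2598, y_2 = 0.3481

Newton–Raphson from V/F = 0.68:
  V/F = 0.6800: g = -0.31014, g' = -0.9351 → V/F = 0.3483
  V/F = 0.3483: g = -0.06528, g' = -0.6270 → V/F = 0.2442
  V/F = 0.2442: g = -0.00090, g' = -0.6151 → V/F = 0.2428
Converged at V/F = 0.2428.
Compositions from xᵢ = zᵢ/(1+V/F(Kᵢ−1)), yᵢ = Kᵢxᵢ:
  1: x = 0.2145, y = 0.4942
  2: x = 0.2598, y = 0.3481
  3: x = 0.5257, y = 0.1577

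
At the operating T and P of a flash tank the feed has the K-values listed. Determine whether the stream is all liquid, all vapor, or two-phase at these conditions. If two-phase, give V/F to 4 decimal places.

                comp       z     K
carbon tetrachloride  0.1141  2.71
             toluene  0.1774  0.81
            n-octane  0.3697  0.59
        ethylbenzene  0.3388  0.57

ΣzᵢKᵢ = 0.8641; Σzᵢ/Kᵢ = 1.4821.
Since ΣzᵢKᵢ < 1 the mixture is below its bubble point — single liquid phase.

all liquid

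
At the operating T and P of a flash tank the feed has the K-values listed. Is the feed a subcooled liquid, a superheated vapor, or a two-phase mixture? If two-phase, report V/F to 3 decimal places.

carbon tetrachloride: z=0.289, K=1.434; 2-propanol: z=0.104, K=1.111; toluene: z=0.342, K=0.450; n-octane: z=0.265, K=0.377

subcooled liquid

ΣzᵢKᵢ = 0.784; Σzᵢ/Kᵢ = 1.758.
Since ΣzᵢKᵢ < 1 the mixture is below its bubble point — single liquid phase.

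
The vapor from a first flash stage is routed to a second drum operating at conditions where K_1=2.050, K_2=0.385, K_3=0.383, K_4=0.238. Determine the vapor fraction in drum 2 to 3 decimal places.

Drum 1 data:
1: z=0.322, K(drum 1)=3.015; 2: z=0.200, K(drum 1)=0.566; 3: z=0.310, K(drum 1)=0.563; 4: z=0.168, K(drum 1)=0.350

V/F (drum 2) = 0.528

Drum 1:
Newton–Raphson from ψ₁ = 0.5:
  ψ₁ = 0.500: g = -0.1228, g' = -0.639 → ψ₁ = 0.308
  ψ₁ = 0.308: g = 0.0073, g' = -0.738 → ψ₁ = 0.318
Converged at ψ₁ = 0.318.
Drum-1 compositions:
  1: x = 0.196, y = 0.592
  2: x = 0.232, y = 0.131
  3: x = 0.360, y = 0.203
  4: x = 0.212, y = 0.074
Drum-2 feed = drum-1 vapor: z₂ = (0.5919, 0.1313, 0.2027, 0.0741).
Drum 2:
Iterate (Newton) starting at ψ₂ = 0.5:
  ψ₂ = 0.500: g = 0.0189, g' = -0.658 → ψ₂ = 0.529
  ψ₂ = 0.529: g = -0.0002, g' = -0.670 → ψ₂ = 0.528
Converged at ψ₂ = 0.528.
  1: x = 0.381, y = 0.780
  2: x = 0.195, y = 0.075
  3: x = 0.301, y = 0.115
  4: x = 0.124, y = 0.030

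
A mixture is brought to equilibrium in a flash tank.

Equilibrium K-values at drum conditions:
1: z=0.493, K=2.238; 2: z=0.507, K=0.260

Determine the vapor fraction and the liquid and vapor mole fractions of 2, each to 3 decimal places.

Let ψ = V/F and solve Σ zᵢ(Kᵢ−1)/(1+ψ(Kᵢ−1)) = 0.
Check two-phase: ΣzᵢKᵢ = 1.235 > 1 and Σzᵢ/Kᵢ = 2.170 > 1, so g(0) = 0.235 > 0 and g(1) = -1.170 < 0.
Newton–Raphson from ψ = 0.48:
  ψ = 0.480: g = -0.1990, g' = -0.965 → ψ = 0.274
  ψ = 0.274: g = -0.0147, g' = -0.858 → ψ = 0.257
Converged at ψ = 0.257.
Compositions from xᵢ = zᵢ/(1+ψ(Kᵢ−1)), yᵢ = Kᵢxᵢ:
  1: x = 0.374, y = 0.837
  2: x = 0.626, y = 0.163

ψ = 0.257, x_2 = 0.626, y_2 = 0.163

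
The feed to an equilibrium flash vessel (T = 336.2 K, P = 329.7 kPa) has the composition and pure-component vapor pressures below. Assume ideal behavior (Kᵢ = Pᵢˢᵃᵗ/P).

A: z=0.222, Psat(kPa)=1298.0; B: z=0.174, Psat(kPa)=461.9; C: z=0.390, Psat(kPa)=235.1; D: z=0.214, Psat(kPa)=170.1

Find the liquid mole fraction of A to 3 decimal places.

x_A = 0.078

Raoult's law: Kᵢ = Pᵢˢᵃᵗ/P = Pᵢˢᵃᵗ/329.7.
  K_A = 1298.0/329.7 = 3.93691, K_B = 461.9/329.7 = 1.40097, K_C = 235.1/329.7 = 0.71307, K_D = 170.1/329.7 = 0.51592
Rachford–Rice: g(β) = Σ zᵢ(Kᵢ−1)/(1+β(Kᵢ−1)) = 0.
Feasibility: ΣzᵢKᵢ = 1.506, Σzᵢ/Kᵢ = 1.142 — both > 1, two phases present.
Newton iteration, β⁰ = 0.51:
  β = 0.510: g = 0.0503, g' = -0.459 → β = 0.620
  β = 0.620: g = 0.0030, g' = -0.409 → β = 0.627
Converged at β = 0.627.
Compositions from xᵢ = zᵢ/(1+β(Kᵢ−1)), yᵢ = Kᵢxᵢ:
  A: x = 0.078, y = 0.308
  B: x = 0.139, y = 0.195
  C: x = 0.476, y = 0.339
  D: x = 0.307, y = 0.159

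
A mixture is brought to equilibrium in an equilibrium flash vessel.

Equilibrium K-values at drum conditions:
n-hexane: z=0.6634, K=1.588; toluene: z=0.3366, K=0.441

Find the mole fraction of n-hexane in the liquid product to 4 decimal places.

x_n-hexane = 0.4874

Let ψ = V/F and solve Σ zᵢ(Kᵢ−1)/(1+ψ(Kᵢ−1)) = 0.
Check two-phase: ΣzᵢKᵢ = 1.2019 > 1 and Σzᵢ/Kᵢ = 1.1810 > 1, so g(0) = 0.2019 > 0 and g(1) = -0.1810 < 0.
Binary case is linear: z₁(K₁−1)(1+ψ(K₂−1)) + z₂(K₂−1)(1+ψ(K₁−1)) = 0
⇒ ψ = [z₁(K₁−1)+z₂(K₂−1)] / [−(K₁−1)(K₂−1)] = 0.20192/0.32869 = 0.6143
Compositions from xᵢ = zᵢ/(1+ψ(Kᵢ−1)), yᵢ = Kᵢxᵢ:
  n-hexane: x = 0.4874, y = 0.7739
  toluene: x = 0.5126, y = 0.2261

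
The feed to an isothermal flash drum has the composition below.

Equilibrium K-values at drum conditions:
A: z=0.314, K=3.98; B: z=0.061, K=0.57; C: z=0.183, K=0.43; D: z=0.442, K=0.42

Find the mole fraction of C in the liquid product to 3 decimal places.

Let ψ = V/F and solve Σ zᵢ(Kᵢ−1)/(1+ψ(Kᵢ−1)) = 0.
Feasibility: ΣzᵢKᵢ = 1.549, Σzᵢ/Kᵢ = 1.664 — both > 1, two phases present.
Newton iteration, ψ⁰ = 0.5:
  ψ = 0.500: g = -0.1646, g' = -0.879 → ψ = 0.313
  ψ = 0.313: g = 0.0138, g' = -1.072 → ψ = 0.326
Converged at ψ = 0.326.
Compositions from xᵢ = zᵢ/(1+ψ(Kᵢ−1)), yᵢ = Kᵢxᵢ:
  A: x = 0.159, y = 0.634
  B: x = 0.071, y = 0.040
  C: x = 0.225, y = 0.097
  D: x = 0.545, y = 0.229

x_C = 0.225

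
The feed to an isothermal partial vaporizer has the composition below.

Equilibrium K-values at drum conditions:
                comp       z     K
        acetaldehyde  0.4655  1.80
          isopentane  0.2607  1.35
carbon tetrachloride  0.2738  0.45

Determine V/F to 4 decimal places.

V/F = 0.8718

Material balance + equilibrium reduce to Σ zᵢ(Kᵢ−1)/(1+V/F(Kᵢ−1)) = 0.
g(0) = ΣzᵢKᵢ − 1 = 0.3131 and g(1) = 1 − Σzᵢ/Kᵢ = -0.0602, so a root lies in (0, 1).
Newton iteration, V/F⁰ = 0.56:
  V/F = 0.5600: g = 0.11586, g' = -0.3374 → V/F = 0.9034
  V/F = 0.9034: g = -0.01382, g' = -0.4460 → V/F = 0.8724
  V/F = 0.8724: g = -0.00028, g' = -0.4282 → V/F = 0.8718
Converged at V/F = 0.8718.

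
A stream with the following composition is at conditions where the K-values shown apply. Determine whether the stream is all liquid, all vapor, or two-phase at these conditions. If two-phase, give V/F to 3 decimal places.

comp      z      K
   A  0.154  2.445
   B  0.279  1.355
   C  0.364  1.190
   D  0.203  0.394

ΣzᵢKᵢ = 1.268; Σzᵢ/Kᵢ = 1.090.
Both exceed 1, so a two-phase solution exists.
Rachford–Rice: g(ψ) = Σ zᵢ(Kᵢ−1)/(1+ψ(Kᵢ−1)) = 0.
Newton–Raphson from ψ = 0.63:
  ψ = 0.630: g = 0.0602, g' = -0.317 → ψ = 0.820
  ψ = 0.820: g = -0.0061, g' = -0.393 → ψ = 0.804
Converged at ψ = 0.804.

two-phase, V/F = 0.804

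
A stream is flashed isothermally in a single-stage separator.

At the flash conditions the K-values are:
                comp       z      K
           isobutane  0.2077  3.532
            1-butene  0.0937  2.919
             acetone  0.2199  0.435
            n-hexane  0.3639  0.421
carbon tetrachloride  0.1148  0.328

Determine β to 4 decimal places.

Let β = V/F and solve Σ zᵢ(Kᵢ−1)/(1+β(Kᵢ−1)) = 0.
Feasibility: ΣzᵢKᵢ = 1.2936, Σzᵢ/Kᵢ = 1.8108 — both > 1, two phases present.
Iterate (Newton) starting at β = 0.49:
  β = 0.4900: g = -0.25360, g' = -0.8441 → β = 0.1896
  β = 0.1896: g = 0.02296, g' = -1.1035 → β = 0.2104
  β = 0.2104: g = 0.00045, g' = -1.0609 → β = 0.2108
Converged at β = 0.2108.

β = 0.2108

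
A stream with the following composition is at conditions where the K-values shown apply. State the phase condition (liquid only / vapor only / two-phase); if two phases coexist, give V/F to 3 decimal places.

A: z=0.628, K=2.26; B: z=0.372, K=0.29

two-phase, V/F = 0.589

ΣzᵢKᵢ = 1.527; Σzᵢ/Kᵢ = 1.561.
Both exceed 1, so a two-phase solution exists.
Rachford–Rice: g(ψ) = Σ zᵢ(Kᵢ−1)/(1+ψ(Kᵢ−1)) = 0.
Iterate (Newton) starting at ψ = 0.5:
  ψ = 0.500: g = 0.0760, g' = -0.826 → ψ = 0.592
  ψ = 0.592: g = -0.0024, g' = -0.885 → ψ = 0.589
Converged at ψ = 0.589.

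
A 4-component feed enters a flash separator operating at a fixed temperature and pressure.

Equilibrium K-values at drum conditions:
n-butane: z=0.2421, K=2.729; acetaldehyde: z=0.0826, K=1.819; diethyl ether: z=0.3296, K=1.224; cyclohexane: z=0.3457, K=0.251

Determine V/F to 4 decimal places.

V/F = 0.3949

Material balance + equilibrium reduce to Σ zᵢ(Kᵢ−1)/(1+V/F(Kᵢ−1)) = 0.
Feasibility: ΣzᵢKᵢ = 1.3011, Σzᵢ/Kᵢ = 1.7807 — both > 1, two phases present.
Newton iteration, V/F⁰ = 0.39:
  V/F = 0.3900: g = 0.00340, g' = -0.6910 → V/F = 0.3949
Converged at V/F = 0.3949.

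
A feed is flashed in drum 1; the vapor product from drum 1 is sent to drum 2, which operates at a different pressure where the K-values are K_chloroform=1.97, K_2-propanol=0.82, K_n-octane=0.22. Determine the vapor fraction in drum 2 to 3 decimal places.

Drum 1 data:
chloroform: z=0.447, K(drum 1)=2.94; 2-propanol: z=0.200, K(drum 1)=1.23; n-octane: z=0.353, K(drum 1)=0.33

Drum 1:
Let ψ₁ = V/F and solve Σ zᵢ(Kᵢ−1)/(1+ψ₁(Kᵢ−1)) = 0.
Feasibility: ΣzᵢKᵢ = 1.677, Σzᵢ/Kᵢ = 1.384 — both > 1, two phases present.
Iterate (Newton) starting at ψ₁ = 0.55:
  ψ₁ = 0.550: g = 0.0858, g' = -0.799 → ψ₁ = 0.657
  ψ₁ = 0.657: g = -0.0016, g' = -0.839 → ψ₁ = 0.655
Converged at ψ₁ = 0.655.
Drum-1 compositions:
  chloroform: x = 0.197, y = 0.579
  2-propanol: x = 0.174, y = 0.214
  n-octane: x = 0.629, y = 0.208
Drum-2 feed = drum-1 vapor: z₂ = (0.5785, 0.2138, 0.2077).
Drum 2:
Newton–Raphson from ψ₂ = 0.5:
  ψ₂ = 0.500: g = 0.0700, g' = -0.595 → ψ₂ = 0.618
  ψ₂ = 0.618: g = -0.0050, g' = -0.692 → ψ₂ = 0.610
Converged at ψ₂ = 0.610.
  chloroform: x = 0.363, y = 0.716
  2-propanol: x = 0.240, y = 0.197
  n-octane: x = 0.396, y = 0.087

V/F (drum 2) = 0.610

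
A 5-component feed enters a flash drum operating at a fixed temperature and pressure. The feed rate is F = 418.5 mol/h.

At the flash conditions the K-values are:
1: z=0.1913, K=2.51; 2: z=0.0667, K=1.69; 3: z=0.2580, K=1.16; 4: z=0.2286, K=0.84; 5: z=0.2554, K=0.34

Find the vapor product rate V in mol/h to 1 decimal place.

Let β = V/F and solve Σ zᵢ(Kᵢ−1)/(1+β(Kᵢ−1)) = 0.
Check two-phase: ΣzᵢKᵢ = 1.1710 > 1 and Σzᵢ/Kᵢ = 1.3614 > 1, so g(0) = 0.1710 > 0 and g(1) = -0.3614 < 0.
Newton iteration, β⁰ = 0.5:
  β = 0.5000: g = -0.05431, g' = -0.4196 → β = 0.3706
  β = 0.3706: g = -0.00117, g' = -0.4069 → β = 0.3677
Converged at β = 0.3677.
Then V = β·F = 0.3677·418.5 = 153.9 mol/h and L = F − V = 264.6 mol/h.

V = 153.9 mol/h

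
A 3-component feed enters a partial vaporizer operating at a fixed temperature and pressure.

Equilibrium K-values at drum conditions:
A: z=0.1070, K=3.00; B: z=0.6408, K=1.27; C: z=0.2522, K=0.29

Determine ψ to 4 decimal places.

ψ = 0.4587

Newton iteration, ψ⁰ = 0.5:
  ψ = 0.5000: g = -0.01818, g' = -0.4489 → ψ = 0.4595
  ψ = 0.4595: g = -0.00033, g' = -0.4333 → ψ = 0.4587
Converged at ψ = 0.4587.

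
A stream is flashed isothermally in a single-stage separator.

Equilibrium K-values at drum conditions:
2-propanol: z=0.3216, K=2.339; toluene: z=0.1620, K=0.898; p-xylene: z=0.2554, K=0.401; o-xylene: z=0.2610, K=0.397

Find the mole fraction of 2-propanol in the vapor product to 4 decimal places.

Material balance + equilibrium reduce to Σ zᵢ(Kᵢ−1)/(1+ψ(Kᵢ−1)) = 0.
Feasibility: ΣzᵢKᵢ = 1.1037, Σzᵢ/Kᵢ = 1.6122 — both > 1, two phases present.
Iterate (Newton) starting at ψ = 0.5:
  ψ = 0.5000: g = -0.20319, g' = -0.5900 → ψ = 0.1556
  ψ = 0.1556: g = -0.00282, g' = -0.6237 → ψ = 0.1511
Converged at ψ = 0.1511.
Compositions from xᵢ = zᵢ/(1+ψ(Kᵢ−1)), yᵢ = Kᵢxᵢ:
  2-propanol: x = 0.2675, y = 0.6256
  toluene: x = 0.1645, y = 0.1478
  p-xylene: x = 0.2808, y = 0.1126
  o-xylene: x = 0.2872, y = 0.1140

y_2-propanol = 0.6256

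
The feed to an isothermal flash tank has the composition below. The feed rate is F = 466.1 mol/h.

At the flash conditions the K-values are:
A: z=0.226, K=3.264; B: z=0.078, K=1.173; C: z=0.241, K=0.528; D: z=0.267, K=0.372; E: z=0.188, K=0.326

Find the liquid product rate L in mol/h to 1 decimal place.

L = 421.1 mol/h

Newton iteration, β⁰ = 0.54:
  β = 0.540: g = -0.3630, g' = -0.785 → β = 0.078
  β = 0.078: g = 0.0203, g' = -1.109 → β = 0.096
Converged at β = 0.096.
Then V = β·F = 0.0965·466.1 = 45.0 mol/h and L = F − V = 421.1 mol/h.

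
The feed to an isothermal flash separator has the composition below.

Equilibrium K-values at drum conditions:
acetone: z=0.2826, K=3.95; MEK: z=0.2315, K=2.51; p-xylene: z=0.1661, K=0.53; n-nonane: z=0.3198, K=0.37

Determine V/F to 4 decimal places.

V/F = 0.6599

Newton–Raphson from V/F = 0.32:
  V/F = 0.3200: g = 0.32029, g' = -1.1407 → V/F = 0.6008
  V/F = 0.6008: g = 0.05104, g' = -0.8649 → V/F = 0.6598
  V/F = 0.6598: g = 0.00010, g' = -0.8646 → V/F = 0.6599
Converged at V/F = 0.6599.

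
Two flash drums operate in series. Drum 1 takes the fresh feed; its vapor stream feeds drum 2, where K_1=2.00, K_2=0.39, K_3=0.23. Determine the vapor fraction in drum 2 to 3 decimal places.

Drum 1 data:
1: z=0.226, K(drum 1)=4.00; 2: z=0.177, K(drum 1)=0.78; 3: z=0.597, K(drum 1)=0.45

Drum 1:
Material balance + equilibrium reduce to Σ zᵢ(Kᵢ−1)/(1+ψ₁(Kᵢ−1)) = 0.
g(0) = ΣzᵢKᵢ − 1 = 0.311 and g(1) = 1 − Σzᵢ/Kᵢ = -0.610, so a root lies in (0, 1).
Iterate (Newton) starting at ψ₁ = 0.5:
  ψ₁ = 0.500: g = -0.2254, g' = -0.680 → ψ₁ = 0.168
  ψ₁ = 0.168: g = 0.0482, g' = -1.126 → ψ₁ = 0.211
  ψ₁ = 0.211: g = 0.0028, g' = -1.003 → ψ₁ = 0.214
Converged at ψ₁ = 0.214.
Drum-1 compositions:
  1: x = 0.138, y = 0.551
  2: x = 0.186, y = 0.145
  3: x = 0.677, y = 0.304
Drum-2 feed = drum-1 vapor: z₂ = (0.5507, 0.1449, 0.3045).
Drum 2:
Let ψ₂ = V/F and solve Σ zᵢ(Kᵢ−1)/(1+ψ₂(Kᵢ−1)) = 0.
g(0) = ΣzᵢKᵢ − 1 = 0.228 and g(1) = 1 − Σzᵢ/Kᵢ = -0.971, so a root lies in (0, 1).
Newton iteration, ψ₂⁰ = 0.64:
  ψ₂ = 0.640: g = -0.2714, g' = -1.052 → ψ₂ = 0.382
  ψ₂ = 0.382: g = -0.0488, g' = -0.742 → ψ₂ = 0.316
  ψ₂ = 0.316: g = -0.0009, g' = -0.716 → ψ₂ = 0.315
Converged at ψ₂ = 0.315.
  1: x = 0.419, y = 0.838
  2: x = 0.179, y = 0.070
  3: x = 0.402, y = 0.092

V/F (drum 2) = 0.315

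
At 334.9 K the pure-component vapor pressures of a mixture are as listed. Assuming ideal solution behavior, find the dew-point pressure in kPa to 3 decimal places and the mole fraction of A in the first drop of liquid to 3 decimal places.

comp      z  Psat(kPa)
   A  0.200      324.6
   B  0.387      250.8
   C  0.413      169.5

Pdew = 217.591 kPa, x_A = 0.134

At the dew point ψ → 1, so Σzᵢ/Kᵢ = 1 with Kᵢ = Pᵢˢᵃᵗ/P ⇒ 1/P = Σzᵢ/Pᵢˢᵃᵗ.
1/P = 0.200/324.6 + 0.387/250.8 + 0.413/169.5 = 0.004596 ⇒ P = 217.591 kPa
xᵢ = zᵢP/Pᵢˢᵃᵗ ⇒ x_A = 0.200·217.591/324.6 = 0.134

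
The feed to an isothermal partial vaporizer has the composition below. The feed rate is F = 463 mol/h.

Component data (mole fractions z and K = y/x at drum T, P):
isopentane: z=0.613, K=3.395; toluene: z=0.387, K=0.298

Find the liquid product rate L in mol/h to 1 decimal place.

Rachford–Rice: g(V/F) = Σ zᵢ(Kᵢ−1)/(1+V/F(Kᵢ−1)) = 0.
g(0) = ΣzᵢKᵢ − 1 = 1.196 and g(1) = 1 − Σzᵢ/Kᵢ = -0.479, so a root lies in (0, 1).
Newton iteration, V/F⁰ = 0.5:
  V/F = 0.500: g = 0.2495, g' = -1.181 → V/F = 0.711
  V/F = 0.711: g = 0.0005, g' = -1.242 → V/F = 0.712
Converged at V/F = 0.712.
Then V = V/F·F = 0.7116·463 = 329.5 mol/h and L = F − V = 133.5 mol/h.

L = 133.5 mol/h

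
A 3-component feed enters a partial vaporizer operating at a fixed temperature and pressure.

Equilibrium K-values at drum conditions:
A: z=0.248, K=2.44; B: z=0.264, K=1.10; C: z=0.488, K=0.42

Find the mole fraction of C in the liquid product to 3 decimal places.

Material balance + equilibrium reduce to Σ zᵢ(Kᵢ−1)/(1+ψ(Kᵢ−1)) = 0.
Check two-phase: ΣzᵢKᵢ = 1.100 > 1 and Σzᵢ/Kᵢ = 1.504 > 1, so g(0) = 0.100 > 0 and g(1) = -0.504 < 0.
Newton iteration, ψ⁰ = 0.5:
  ψ = 0.500: g = -0.1659, g' = -0.502 → ψ = 0.169
  ψ = 0.169: g = -0.0009, g' = -0.537 → ψ = 0.168
Converged at ψ = 0.168.
Compositions from xᵢ = zᵢ/(1+ψ(Kᵢ−1)), yᵢ = Kᵢxᵢ:
  A: x = 0.200, y = 0.487
  B: x = 0.260, y = 0.286
  C: x = 0.541, y = 0.227

x_C = 0.541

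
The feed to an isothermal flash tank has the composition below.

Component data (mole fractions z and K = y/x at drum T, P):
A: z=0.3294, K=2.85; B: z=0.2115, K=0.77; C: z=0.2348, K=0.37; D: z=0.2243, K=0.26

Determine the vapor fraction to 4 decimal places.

Rachford–Rice: g(ψ) = Σ zᵢ(Kᵢ−1)/(1+ψ(Kᵢ−1)) = 0.
g(0) = ΣzᵢKᵢ − 1 = 0.2468 and g(1) = 1 − Σzᵢ/Kᵢ = -0.8875, so a root lies in (0, 1).
Newton–Raphson from ψ = 0.5:
  ψ = 0.5000: g = -0.21781, g' = -0.8266 → ψ = 0.2365
  ψ = 0.2365: g = -0.00254, g' = -0.8672 → ψ = 0.2336
Converged at ψ = 0.2336.

ψ = 0.2336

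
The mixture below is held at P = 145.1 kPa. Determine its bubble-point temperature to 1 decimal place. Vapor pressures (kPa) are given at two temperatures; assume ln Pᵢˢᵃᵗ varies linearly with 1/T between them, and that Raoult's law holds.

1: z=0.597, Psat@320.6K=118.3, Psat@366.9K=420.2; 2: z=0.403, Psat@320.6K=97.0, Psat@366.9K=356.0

T = 329.7 K

Bubble-point temperature: ΣzᵢPᵢˢᵃᵗ(T) = P. Interpolate ln Pᵢˢᵃᵗ = aᵢ + bᵢ/T.
  T = 320.6 K: ΣzᵢPᵢˢᵃᵗ = 109.72 kPa
  T = 366.9 K: ΣzᵢPᵢˢᵃᵗ = 394.33 kPa
  T = 343.8 K: ΣzᵢPᵢˢᵃᵗ = 217.45 kPa
  T = 332.2 K: ΣzᵢPᵢˢᵃᵗ = 156.31 kPa
  T = 326.4 K: ΣzᵢPᵢˢᵃᵗ = 131.37 kPa
  T = 329.3 K: ΣzᵢPᵢˢᵃᵗ = 143.41 kPa
Interpolating between 329.3 K and 332.2 K gives T ≈ 329.7 K.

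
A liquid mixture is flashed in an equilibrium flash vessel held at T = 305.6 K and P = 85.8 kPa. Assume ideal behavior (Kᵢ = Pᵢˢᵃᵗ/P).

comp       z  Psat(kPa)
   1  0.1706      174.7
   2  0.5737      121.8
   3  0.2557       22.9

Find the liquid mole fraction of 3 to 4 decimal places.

x_3 = 0.4226

Raoult's law: Kᵢ = Pᵢˢᵃᵗ/P = Pᵢˢᵃᵗ/85.8.
  K_1 = 174.7/85.8 = 2.036131, K_2 = 121.8/85.8 = 1.419580, K_3 = 22.9/85.8 = 0.266900
Rachford–Rice: g(ψ) = Σ zᵢ(Kᵢ−1)/(1+ψ(Kᵢ−1)) = 0.
Check two-phase: ΣzᵢKᵢ = 1.2300 > 1 and Σzᵢ/Kᵢ = 1.4460 > 1, so g(0) = 0.2300 > 0 and g(1) = -0.4460 < 0.
Iterate (Newton) starting at ψ = 0.5:
  ψ = 0.5000: g = 0.01949, g' = -0.4910 → ψ = 0.5397
  ψ = 0.5397: g = -0.00053, g' = -0.5187 → ψ = 0.5387
Converged at ψ = 0.5387.
Compositions from xᵢ = zᵢ/(1+ψ(Kᵢ−1)), yᵢ = Kᵢxᵢ:
  1: x = 0.1095, y = 0.2229
  2: x = 0.4679, y = 0.6643
  3: x = 0.4226, y = 0.1128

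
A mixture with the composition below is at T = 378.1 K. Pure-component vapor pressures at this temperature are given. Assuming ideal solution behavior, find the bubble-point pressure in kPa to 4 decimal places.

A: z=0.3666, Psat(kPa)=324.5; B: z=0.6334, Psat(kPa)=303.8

At the bubble point ψ → 0, so ΣzᵢKᵢ = 1 with Kᵢ = Pᵢˢᵃᵗ/P ⇒ P = ΣzᵢPᵢˢᵃᵗ.
P = 0.3666·324.5 + 0.6334·303.8 = 311.3886 kPa

Pbub = 311.3886 kPa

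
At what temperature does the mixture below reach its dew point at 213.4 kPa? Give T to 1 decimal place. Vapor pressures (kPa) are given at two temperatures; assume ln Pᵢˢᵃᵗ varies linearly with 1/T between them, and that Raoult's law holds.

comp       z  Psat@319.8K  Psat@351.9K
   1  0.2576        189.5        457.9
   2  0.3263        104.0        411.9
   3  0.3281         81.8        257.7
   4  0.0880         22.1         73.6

Dew-point temperature: Σzᵢ·P/Pᵢˢᵃᵗ(T) = 1. Interpolate ln Pᵢˢᵃᵗ = aᵢ + bᵢ/T.
  T = 319.8 K: ΣzᵢP/Pᵢˢᵃᵗ = 2.6653
  T = 351.9 K: ΣzᵢP/Pᵢˢᵃᵗ = 0.8160
  T = 335.9 K: ΣzᵢP/Pᵢˢᵃᵗ = 1.4273
  T = 343.9 K: ΣzᵢP/Pᵢˢᵃᵗ = 1.0715
  T = 347.9 K: ΣzᵢP/Pᵢˢᵃᵗ = 0.9335
  T = 345.9 K: ΣzᵢP/Pᵢˢᵃᵗ = 0.9997
Interpolating between 343.9 K and 345.9 K gives T ≈ 345.9 K.

T = 345.9 K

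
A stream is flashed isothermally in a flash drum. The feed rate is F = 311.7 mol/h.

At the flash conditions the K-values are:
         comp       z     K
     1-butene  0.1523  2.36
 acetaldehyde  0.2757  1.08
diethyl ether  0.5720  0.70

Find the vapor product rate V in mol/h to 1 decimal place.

Let ψ = V/F and solve Σ zᵢ(Kᵢ−1)/(1+ψ(Kᵢ−1)) = 0.
Feasibility: ΣzᵢKᵢ = 1.0576, Σzᵢ/Kᵢ = 1.1370 — both > 1, two phases present.
Newton iteration, ψ⁰ = 0.3:
  ψ = 0.3000: g = -0.01992, g' = -0.2059 → ψ = 0.2033
  ψ = 0.2033: g = 0.00123, g' = -0.2330 → ψ = 0.2085
  ψ = 0.2085: g = 0.00000, g' = -0.2313 → ψ = 0.2086
Converged at ψ = 0.2086.
Then V = ψ·F = 0.2086·311.7 = 65.0 mol/h and L = F − V = 246.7 mol/h.

V = 65.0 mol/h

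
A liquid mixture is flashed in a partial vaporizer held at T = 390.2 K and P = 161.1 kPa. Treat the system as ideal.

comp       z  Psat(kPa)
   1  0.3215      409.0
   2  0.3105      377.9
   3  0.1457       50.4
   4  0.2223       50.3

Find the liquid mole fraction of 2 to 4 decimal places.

x_2 = 0.1640

Raoult's law: Kᵢ = Pᵢˢᵃᵗ/P = Pᵢˢᵃᵗ/161.1.
  K_1 = 409.0/161.1 = 2.538796, K_2 = 377.9/161.1 = 2.345748, K_3 = 50.4/161.1 = 0.312849, K_4 = 50.3/161.1 = 0.312228
Rachford–Rice: g(V/F) = Σ zᵢ(Kᵢ−1)/(1+V/F(Kᵢ−1)) = 0.
Check two-phase: ΣzᵢKᵢ = 1.6596 > 1 and Σzᵢ/Kᵢ = 1.4367 > 1, so g(0) = 0.6596 > 0 and g(1) = -0.4367 < 0.
Newton–Raphson from V/F = 0.5:
  V/F = 0.5000: g = 0.14384, g' = -0.8480 → V/F = 0.6696
  V/F = 0.6696: g = -0.00541, g' = -0.9376 → V/F = 0.6638
Converged at V/F = 0.6638.
Compositions from xᵢ = zᵢ/(1+V/F(Kᵢ−1)), yᵢ = Kᵢxᵢ:
  1: x = 0.1590, y = 0.4038
  2: x = 0.1640, y = 0.3847
  3: x = 0.2679, y = 0.0838
  4: x = 0.4091, y = 0.1277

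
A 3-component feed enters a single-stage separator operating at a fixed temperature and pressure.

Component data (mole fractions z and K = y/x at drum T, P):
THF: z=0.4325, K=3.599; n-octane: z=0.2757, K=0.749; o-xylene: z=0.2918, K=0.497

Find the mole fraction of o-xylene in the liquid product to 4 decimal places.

Rachford–Rice: g(V/F) = Σ zᵢ(Kᵢ−1)/(1+V/F(Kᵢ−1)) = 0.
Feasibility: ΣzᵢKᵢ = 1.9081, Σzᵢ/Kᵢ = 1.0754 — both > 1, two phases present.
Iterate (Newton) starting at V/F = 0.65:
  V/F = 0.6500: g = 0.11720, g' = -0.5917 → V/F = 0.8481
  V/F = 0.8481: g = 0.00694, g' = -0.5371 → V/F = 0.8610
Converged at V/F = 0.8610.
Compositions from xᵢ = zᵢ/(1+V/F(Kᵢ−1)), yᵢ = Kᵢxᵢ:
  THF: x = 0.1336, y = 0.4808
  n-octane: x = 0.3517, y = 0.2634
  o-xylene: x = 0.5147, y = 0.2558

x_o-xylene = 0.5147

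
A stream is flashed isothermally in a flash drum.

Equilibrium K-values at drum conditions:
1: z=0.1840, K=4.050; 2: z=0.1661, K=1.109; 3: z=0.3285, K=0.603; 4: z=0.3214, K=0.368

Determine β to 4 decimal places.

Let β = V/F and solve Σ zᵢ(Kᵢ−1)/(1+β(Kᵢ−1)) = 0.
Feasibility: ΣzᵢKᵢ = 1.2458, Σzᵢ/Kᵢ = 1.6134 — both > 1, two phases present.
Iterate (Newton) starting at β = 0.33:
  β = 0.3300: g = -0.10956, g' = -0.7005 → β = 0.1736
  β = 0.1736: g = 0.01647, g' = -0.9553 → β = 0.1908
  β = 0.1908: g = 0.00038, g' = -0.9124 → β = 0.1912
Converged at β = 0.1912.

β = 0.1912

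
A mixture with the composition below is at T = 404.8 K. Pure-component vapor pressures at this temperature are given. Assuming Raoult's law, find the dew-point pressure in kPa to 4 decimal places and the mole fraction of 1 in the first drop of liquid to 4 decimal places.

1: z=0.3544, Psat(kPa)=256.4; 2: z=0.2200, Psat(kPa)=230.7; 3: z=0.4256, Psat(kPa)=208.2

At the dew point ψ → 1, so Σzᵢ/Kᵢ = 1 with Kᵢ = Pᵢˢᵃᵗ/P ⇒ 1/P = Σzᵢ/Pᵢˢᵃᵗ.
1/P = 0.3544/256.4 + 0.2200/230.7 + 0.4256/208.2 = 0.0043800 ⇒ P = 228.3093 kPa
xᵢ = zᵢP/Pᵢˢᵃᵗ ⇒ x_1 = 0.3544·228.3093/256.4 = 0.3156

Pdew = 228.3093 kPa, x_1 = 0.3156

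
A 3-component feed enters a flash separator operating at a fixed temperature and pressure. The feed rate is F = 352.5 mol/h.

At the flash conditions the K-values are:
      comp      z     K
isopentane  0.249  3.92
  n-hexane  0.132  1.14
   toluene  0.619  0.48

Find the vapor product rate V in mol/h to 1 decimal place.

V = 116.1 mol/h

Material balance + equilibrium reduce to Σ zᵢ(Kᵢ−1)/(1+ψ(Kᵢ−1)) = 0.
g(0) = ΣzᵢKᵢ − 1 = 0.424 and g(1) = 1 − Σzᵢ/Kᵢ = -0.469, so a root lies in (0, 1).
Newton–Raphson from ψ = 0.5:
  ψ = 0.500: g = -0.1221, g' = -0.659 → ψ = 0.315
  ψ = 0.315: g = 0.0118, g' = -0.818 → ψ = 0.329
Converged at ψ = 0.329.
Then V = ψ·F = 0.3292·352.5 = 116.1 mol/h and L = F − V = 236.4 mol/h.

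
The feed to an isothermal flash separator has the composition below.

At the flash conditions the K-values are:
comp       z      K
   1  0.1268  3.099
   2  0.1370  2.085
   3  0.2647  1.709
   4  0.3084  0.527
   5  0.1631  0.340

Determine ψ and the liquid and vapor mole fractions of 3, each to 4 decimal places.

ψ = 0.5237, x_3 = 0.1930, y_3 = 0.3299

Let ψ = V/F and solve Σ zᵢ(Kᵢ−1)/(1+ψ(Kᵢ−1)) = 0.
g(0) = ΣzᵢKᵢ − 1 = 0.3490 and g(1) = 1 − Σzᵢ/Kᵢ = -0.3264, so a root lies in (0, 1).
Iterate (Newton) starting at ψ = 0.5:
  ψ = 0.5000: g = 0.01306, g' = -0.5499 → ψ = 0.5237
Converged at ψ = 0.5237.
Compositions from xᵢ = zᵢ/(1+ψ(Kᵢ−1)), yᵢ = Kᵢxᵢ:
  1: x = 0.0604, y = 0.1872
  2: x = 0.0874, y = 0.1821
  3: x = 0.1930, y = 0.3299
  4: x = 0.4100, y = 0.2160
  5: x = 0.2493, y = 0.0847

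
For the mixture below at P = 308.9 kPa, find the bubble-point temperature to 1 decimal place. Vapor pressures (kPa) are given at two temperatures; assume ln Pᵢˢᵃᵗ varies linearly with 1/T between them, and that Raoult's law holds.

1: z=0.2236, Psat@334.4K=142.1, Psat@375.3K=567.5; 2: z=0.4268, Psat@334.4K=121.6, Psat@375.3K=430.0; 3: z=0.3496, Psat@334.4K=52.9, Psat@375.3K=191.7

T = 368.4 K

Bubble-point temperature: ΣzᵢPᵢˢᵃᵗ(T) = P. Interpolate ln Pᵢˢᵃᵗ = aᵢ + bᵢ/T.
  T = 334.4 K: ΣzᵢPᵢˢᵃᵗ = 102.17 kPa
  T = 375.3 K: ΣzᵢPᵢˢᵃᵗ = 377.44 kPa
  T = 354.9 K: ΣzᵢPᵢˢᵃᵗ = 204.15 kPa
  T = 365.1 K: ΣzᵢPᵢˢᵃᵗ = 279.96 kPa
  T = 370.2 K: ΣzᵢPᵢˢᵃᵗ = 325.73 kPa
  T = 367.6 K: ΣzᵢPᵢˢᵃᵗ = 301.69 kPa
Interpolating between 367.6 K and 370.2 K gives T ≈ 368.4 K.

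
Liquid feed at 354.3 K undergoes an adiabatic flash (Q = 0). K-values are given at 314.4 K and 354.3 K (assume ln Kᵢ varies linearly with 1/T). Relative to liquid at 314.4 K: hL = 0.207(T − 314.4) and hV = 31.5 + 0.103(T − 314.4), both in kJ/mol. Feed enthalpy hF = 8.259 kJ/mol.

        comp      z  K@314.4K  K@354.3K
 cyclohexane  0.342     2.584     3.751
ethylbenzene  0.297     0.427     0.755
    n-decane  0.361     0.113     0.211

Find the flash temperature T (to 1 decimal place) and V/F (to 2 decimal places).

T = 329.5 K, V/F = 0.17

Adiabatic flash: solve Rachford–Rice at each trial T, then check hF = ψ·hV(T) + (1−ψ)·hL(T).
  T = 314.4 K: K = (2.584, 0.427, 0.113), RR gives ψ = 0.043, H_out = 1.349 kJ/mol
  T = 354.3 K: K = (3.751, 0.755, 0.211), RR gives ψ = 0.356, H_out = 17.984 kJ/mol
  T = 334.4 K: K = (3.150, 0.578, 0.157), RR gives ψ = 0.210, H_out = 10.304 kJ/mol
  T = 324.4 K: K = (2.862, 0.499, 0.134), RR gives ψ = 0.131, H_out = 6.060 kJ/mol
  T = 329.4 K: K = (3.004, 0.538, 0.145), RR gives ψ = 0.171, H_out = 8.228 kJ/mol
  T = 331.9 K: K = (3.077, 0.558, 0.151), RR gives ψ = 0.190, H_out = 9.276 kJ/mol
  T = 330.6 K: K = (3.039, 0.547, 0.148), RR gives ψ = 0.180, H_out = 8.733 kJ/mol
Linear interpolation between T = 329.4 (H_out = 8.228) and T = 330.6 (H_out = 8.733) on hF = 8.259 gives T ≈ 329.5 K, at which ψ = 0.17.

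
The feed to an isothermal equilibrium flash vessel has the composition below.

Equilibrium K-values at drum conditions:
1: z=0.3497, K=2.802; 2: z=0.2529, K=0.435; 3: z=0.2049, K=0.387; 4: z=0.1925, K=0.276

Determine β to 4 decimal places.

β = 0.1958

Material balance + equilibrium reduce to Σ zᵢ(Kᵢ−1)/(1+β(Kᵢ−1)) = 0.
Check two-phase: ΣzᵢKᵢ = 1.2223 > 1 and Σzᵢ/Kᵢ = 1.9331 > 1, so g(0) = 0.2223 > 0 and g(1) = -0.9331 < 0.
Newton–Raphson from β = 0.38:
  β = 0.3800: g = -0.16393, g' = -0.8539 → β = 0.1880
  β = 0.1880: g = 0.00752, g' = -0.9682 → β = 0.1958
Converged at β = 0.1958.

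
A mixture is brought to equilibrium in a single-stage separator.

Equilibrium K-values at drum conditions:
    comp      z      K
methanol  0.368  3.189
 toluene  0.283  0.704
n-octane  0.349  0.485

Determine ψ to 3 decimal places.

Let ψ = V/F and solve Σ zᵢ(Kᵢ−1)/(1+ψ(Kᵢ−1)) = 0.
Feasibility: ΣzᵢKᵢ = 1.542, Σzᵢ/Kᵢ = 1.237 — both > 1, two phases present.
Newton iteration, ψ⁰ = 0.5:
  ψ = 0.500: g = 0.0442, g' = -0.604 → ψ = 0.573
  ψ = 0.573: g = 0.0014, g' = -0.569 → ψ = 0.576
Converged at ψ = 0.576.

ψ = 0.576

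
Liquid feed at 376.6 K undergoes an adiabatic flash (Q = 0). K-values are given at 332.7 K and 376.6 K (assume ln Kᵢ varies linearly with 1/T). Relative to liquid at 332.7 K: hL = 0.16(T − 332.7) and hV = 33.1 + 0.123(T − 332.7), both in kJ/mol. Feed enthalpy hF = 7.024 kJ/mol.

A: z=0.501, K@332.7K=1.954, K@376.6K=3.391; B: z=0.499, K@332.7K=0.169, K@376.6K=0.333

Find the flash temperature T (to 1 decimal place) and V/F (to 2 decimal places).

T = 339.3 K, V/F = 0.18

Adiabatic flash: solve Rachford–Rice at each trial T, then check hF = ψ·hV(T) + (1−ψ)·hL(T).
  T = 332.7 K: K = (1.954, 0.169), RR gives ψ = 0.080, H_out = 2.642 kJ/mol
  T = 376.6 K: K = (3.391, 0.333), RR gives ψ = 0.542, H_out = 24.097 kJ/mol
  T = 354.6 K: K = (2.617, 0.242), RR gives ψ = 0.352, H_out = 14.882 kJ/mol
  T = 343.6 K: K = (2.270, 0.203), RR gives ψ = 0.236, H_out = 9.460 kJ/mol
  T = 338.1 K: K = (2.107, 0.185), RR gives ψ = 0.164, H_out = 6.274 kJ/mol
  T = 340.9 K: K = (2.189, 0.194), RR gives ψ = 0.202, H_out = 7.948 kJ/mol
  T = 339.5 K: K = (2.148, 0.190), RR gives ψ = 0.184, H_out = 7.126 kJ/mol
Linear interpolation between T = 338.1 (H_out = 6.274) and T = 339.5 (H_out = 7.126) on hF = 7.024 gives T ≈ 339.3 K, at which ψ = 0.18.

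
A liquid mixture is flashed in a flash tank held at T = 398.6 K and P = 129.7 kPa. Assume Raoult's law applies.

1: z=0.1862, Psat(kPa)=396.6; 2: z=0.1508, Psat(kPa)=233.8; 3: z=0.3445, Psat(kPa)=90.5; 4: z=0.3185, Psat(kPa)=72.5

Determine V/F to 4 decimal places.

Raoult's law: Kᵢ = Pᵢˢᵃᵗ/P = Pᵢˢᵃᵗ/129.7.
  K_1 = 396.6/129.7 = 3.057826, K_2 = 233.8/129.7 = 1.802621, K_3 = 90.5/129.7 = 0.697764, K_4 = 72.5/129.7 = 0.558982
Rachford–Rice: g(V/F) = Σ zᵢ(Kᵢ−1)/(1+V/F(Kᵢ−1)) = 0.
Check two-phase: ΣzᵢKᵢ = 1.2596 > 1 and Σzᵢ/Kᵢ = 1.2081 > 1, so g(0) = 0.2596 > 0 and g(1) = -0.2081 < 0.
Newton iteration, V/F⁰ = 0.37:
  V/F = 0.3700: g = 0.02577, g' = -0.4403 → V/F = 0.4285
  V/F = 0.4285: g = 0.00086, g' = -0.4121 → V/F = 0.4306
Converged at V/F = 0.4306.

V/F = 0.4306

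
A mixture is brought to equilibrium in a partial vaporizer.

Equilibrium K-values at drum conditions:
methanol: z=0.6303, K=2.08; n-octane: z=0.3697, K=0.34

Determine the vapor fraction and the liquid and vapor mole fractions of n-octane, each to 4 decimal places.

Rachford–Rice: g(ψ) = Σ zᵢ(Kᵢ−1)/(1+ψ(Kᵢ−1)) = 0.
g(0) = ΣzᵢKᵢ − 1 = 0.4367 and g(1) = 1 − Σzᵢ/Kᵢ = -0.3904, so a root lies in (0, 1).
Binary case is linear: z₁(K₁−1)(1+ψ(K₂−1)) + z₂(K₂−1)(1+ψ(K₁−1)) = 0
⇒ ψ = [z₁(K₁−1)+z₂(K₂−1)] / [−(K₁−1)(K₂−1)] = 0.43672/0.71280 = 0.6127
Compositions from xᵢ = zᵢ/(1+ψ(Kᵢ−1)), yᵢ = Kᵢxᵢ:
  methanol: x = 0.3793, y = 0.7890
  n-octane: x = 0.6207, y = 0.2110

ψ = 0.6127, x_n-octane = 0.6207, y_n-octane = 0.2110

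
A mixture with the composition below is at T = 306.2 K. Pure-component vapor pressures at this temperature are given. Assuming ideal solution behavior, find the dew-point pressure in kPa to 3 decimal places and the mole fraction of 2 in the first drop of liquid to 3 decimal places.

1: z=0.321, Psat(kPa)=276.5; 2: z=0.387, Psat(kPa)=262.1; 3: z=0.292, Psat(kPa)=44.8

Pdew = 109.226 kPa, x_2 = 0.161

At the dew point ψ → 1, so Σzᵢ/Kᵢ = 1 with Kᵢ = Pᵢˢᵃᵗ/P ⇒ 1/P = Σzᵢ/Pᵢˢᵃᵗ.
1/P = 0.321/276.5 + 0.387/262.1 + 0.292/44.8 = 0.009155 ⇒ P = 109.226 kPa
xᵢ = zᵢP/Pᵢˢᵃᵗ ⇒ x_2 = 0.387·109.226/262.1 = 0.161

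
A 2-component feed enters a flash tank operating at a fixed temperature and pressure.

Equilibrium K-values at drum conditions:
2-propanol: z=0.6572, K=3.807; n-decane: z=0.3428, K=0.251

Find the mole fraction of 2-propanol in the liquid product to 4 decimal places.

Rachford–Rice: g(ψ) = Σ zᵢ(Kᵢ−1)/(1+ψ(Kᵢ−1)) = 0.
Check two-phase: ΣzᵢKᵢ = 2.5880 > 1 and Σzᵢ/Kᵢ = 1.5384 > 1, so g(0) = 1.5880 > 0 and g(1) = -0.5384 < 0.
Binary case is linear: z₁(K₁−1)(1+ψ(K₂−1)) + z₂(K₂−1)(1+ψ(K₁−1)) = 0
⇒ ψ = [z₁(K₁−1)+z₂(K₂−1)] / [−(K₁−1)(K₂−1)] = 1.58800/2.10244 = 0.7553
Compositions from xᵢ = zᵢ/(1+ψ(Kᵢ−1)), yᵢ = Kᵢxᵢ:
  2-propanol: x = 0.2106, y = 0.8019
  n-decane: x = 0.7894, y = 0.1981

x_2-propanol = 0.2106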